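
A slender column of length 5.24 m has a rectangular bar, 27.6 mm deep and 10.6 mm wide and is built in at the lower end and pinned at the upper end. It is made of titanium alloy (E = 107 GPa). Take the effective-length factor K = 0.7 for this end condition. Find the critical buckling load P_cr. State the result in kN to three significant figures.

P_cr ≈ 0.215 kN

Buckling occurs about the weak axis: I_min = h·b³/12 with b = 10.6 mm (the shorter side).
I_min = 27.6×10.6³/12 = 2.739×10^3 mm⁴
I = 2.739×10^3 mm⁴ = 2.739×10^-9 m⁴
Effective length L_e = K·L = 0.7 × 5.24 = 3.668 m
P_cr = π²EI / L_e² = π² × 107×10⁹ × 2.739×10^-9 / 3.668² = 215.0 N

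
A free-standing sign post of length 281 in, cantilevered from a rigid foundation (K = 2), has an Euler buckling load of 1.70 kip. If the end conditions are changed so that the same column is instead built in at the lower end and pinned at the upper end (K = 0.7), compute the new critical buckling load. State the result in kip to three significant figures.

P_cr ≈ 13.9 kip

P_cr ∝ 1/K², so P_cr,new = P_cr,old × (K_old/K_new)² = 1.70 × (2/0.7)²
= 1.70 × 8.163 = 13.9 kip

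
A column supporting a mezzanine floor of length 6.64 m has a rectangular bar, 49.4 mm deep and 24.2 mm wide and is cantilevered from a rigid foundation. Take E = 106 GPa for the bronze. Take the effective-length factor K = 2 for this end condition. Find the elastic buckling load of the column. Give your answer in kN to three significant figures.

Buckling occurs about the weak axis: I_min = h·b³/12 with b = 24.2 mm (the shorter side).
I_min = 49.4×24.2³/12 = 5.834×10^4 mm⁴
I = 5.834×10^4 mm⁴ = 5.834×10^-8 m⁴
Effective length L_e = K·L = 2 × 6.64 = 13.28 m
P_cr = π²EI / L_e² = π² × 106×10⁹ × 5.834×10^-8 / 13.28² = 346.1 N

P_cr ≈ 0.346 kN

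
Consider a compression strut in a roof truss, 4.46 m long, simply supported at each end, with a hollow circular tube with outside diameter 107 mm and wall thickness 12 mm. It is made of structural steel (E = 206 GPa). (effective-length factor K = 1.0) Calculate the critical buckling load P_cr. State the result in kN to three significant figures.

P_cr ≈ 420 kN

Inner diameter d_i = 107 − 2×12 = 83.00 mm
I = π(d_o⁴ − d_i⁴)/64 = π(107⁴ − 83.00⁴)/64 = 4.105×10^6 mm⁴
I = 4.105×10^6 mm⁴ = 4.105×10^-6 m⁴
Effective length L_e = K·L = 1 × 4.46 = 4.460 m
P_cr = π²EI / L_e² = π² × 206×10⁹ × 4.105×10^-6 / 4.460² = 4.196×10^5 N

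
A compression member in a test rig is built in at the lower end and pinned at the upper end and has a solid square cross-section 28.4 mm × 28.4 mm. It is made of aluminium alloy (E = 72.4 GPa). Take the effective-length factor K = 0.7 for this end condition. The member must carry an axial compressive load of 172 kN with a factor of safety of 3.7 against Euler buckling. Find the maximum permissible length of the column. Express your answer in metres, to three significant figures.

L_max ≈ 0.352 m

I = a⁴/12 = 28.4⁴/12 = 5.421×10^4 mm⁴
I = 5.421×10^-8 m⁴
Required critical load P_cr = n·P = 3.7 × 172 = 636.4 kN = 6.364×10^5 N
From P_cr = π²EI/(K·L)²:  L = (1/K)·√(π²EI/P_cr) = (1/0.7)·√(π²×7.24×10^10×5.421×10^-8/6.364×10^5)
L = 0.352 m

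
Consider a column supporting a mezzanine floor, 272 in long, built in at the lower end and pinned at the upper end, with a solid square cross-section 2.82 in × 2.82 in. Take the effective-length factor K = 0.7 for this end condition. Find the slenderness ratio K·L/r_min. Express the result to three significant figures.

I = a⁴/12 = 2.82⁴/12 = 5.270 in⁴
A = 7.952 in²;  r_min = √(I/A) = √(5.270/7.952) = 0.8141 in
L_e = K·L = 0.7 × 272 = 190.4 in
λ = L_e / r_min = 190.40 / 0.8141 = 234

λ ≈ 234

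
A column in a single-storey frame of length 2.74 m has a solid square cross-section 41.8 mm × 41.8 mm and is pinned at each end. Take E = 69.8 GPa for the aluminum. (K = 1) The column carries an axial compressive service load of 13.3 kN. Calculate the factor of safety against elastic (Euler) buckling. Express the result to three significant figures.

n ≈ 1.76

I = a⁴/12 = 41.8⁴/12 = 2.544×10^5 mm⁴
I = 2.544×10^5 mm⁴ = 2.544×10^-7 m⁴
Effective length L_e = K·L = 1 × 2.74 = 2.740 m
P_cr = π²EI / L_e² = π² × 69.8×10⁹ × 2.544×10^-7 / 2.740² = 2.334×10^4 N
Factor of safety n = P_cr / P = 23.344 / 13.3 = 1.76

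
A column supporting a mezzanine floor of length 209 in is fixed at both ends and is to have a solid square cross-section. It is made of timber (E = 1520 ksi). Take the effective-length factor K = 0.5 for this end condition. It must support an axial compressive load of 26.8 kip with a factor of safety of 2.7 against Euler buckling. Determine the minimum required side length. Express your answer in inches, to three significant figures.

a ≈ 5.01 in

Required P_cr = n·P = 2.7 × 26.8 = 72.36 kip
L_e = K·L = 0.5 × 209 = 104.5 in
Required I = P_cr·L_e²/(π²E) = 7.236×10^4 × 104.5² / (π² × 1.52×10^6) = 52.67 in⁴
Solid square: I = a⁴/12  ⇒  a = (12I)^(1/4) = (12×52.67)^(1/4) = 5.01 in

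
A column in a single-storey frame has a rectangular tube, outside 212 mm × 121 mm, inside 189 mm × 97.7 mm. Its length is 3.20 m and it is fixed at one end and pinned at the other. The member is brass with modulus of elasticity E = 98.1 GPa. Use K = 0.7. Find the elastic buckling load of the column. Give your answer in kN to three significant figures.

Weak-axis I_min = (h_o·b_o³ − h_i·b_i³)/12 with b_o = 121, b_i = 97.70 mm (shorter outer/inner sides).
I_min = (212×121³ − 189.0×97.70³)/12 = 1.661×10^7 mm⁴
I = 1.661×10^7 mm⁴ = 1.661×10^-5 m⁴
Effective length L_e = K·L = 0.7 × 3.20 = 2.240 m
P_cr = π²EI / L_e² = π² × 98.1×10⁹ × 1.661×10^-5 / 2.240² = 3.205×10^6 N

P_cr ≈ 3210 kN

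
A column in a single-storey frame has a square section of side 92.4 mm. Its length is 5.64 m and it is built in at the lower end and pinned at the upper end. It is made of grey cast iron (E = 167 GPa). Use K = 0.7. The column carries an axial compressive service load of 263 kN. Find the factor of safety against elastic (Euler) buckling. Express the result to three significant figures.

I = a⁴/12 = 92.4⁴/12 = 6.074×10^6 mm⁴
I = 6.074×10^6 mm⁴ = 6.074×10^-6 m⁴
Effective length L_e = K·L = 0.7 × 5.64 = 3.948 m
P_cr = π²EI / L_e² = π² × 167×10⁹ × 6.074×10^-6 / 3.948² = 6.423×10^5 N
Factor of safety n = P_cr / P = 642.35 / 263 = 2.44

n ≈ 2.44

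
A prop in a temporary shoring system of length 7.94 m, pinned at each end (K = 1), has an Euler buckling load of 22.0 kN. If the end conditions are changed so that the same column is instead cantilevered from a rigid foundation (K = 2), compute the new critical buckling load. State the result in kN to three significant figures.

P_cr ∝ 1/K², so P_cr,new = P_cr,old × (K_old/K_new)² = 22.0 × (1/2)²
= 22.0 × 0.2500 = 5.50 kN

P_cr ≈ 5.50 kN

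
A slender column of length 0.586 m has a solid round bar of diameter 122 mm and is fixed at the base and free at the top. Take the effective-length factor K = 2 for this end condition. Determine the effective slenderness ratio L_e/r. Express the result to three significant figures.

I = πd⁴/64 = π×122⁴/64 = 1.087×10^7 mm⁴
A = 1.169×10^4 mm²;  r_min = √(I/A) = √(1.087×10^7/1.169×10^4) = 30.50 mm
L_e = K·L = 2 × 0.586 m = 1.172 m = 1172.0 mm
λ = L_e / r_min = 1172.0 / 30.50 = 38.4

λ ≈ 38.4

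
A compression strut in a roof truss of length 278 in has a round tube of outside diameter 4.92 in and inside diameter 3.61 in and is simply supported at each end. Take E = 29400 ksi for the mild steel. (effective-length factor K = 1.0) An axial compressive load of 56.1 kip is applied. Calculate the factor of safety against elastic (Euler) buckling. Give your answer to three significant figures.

n ≈ 1.37

d_o = 4.92 in, d_i = 3.61 in
I = π(d_o⁴ − d_i⁴)/64 = π(4.92⁴ − 3.610⁴)/64 = 20.43 in⁴
Effective length L_e = K·L = 1 × 278 = 278.0 in
P_cr = π²EI / L_e² = π² × 29400×10³ × 20.43 / 278.0² = 7.669×10^4 lb
Factor of safety n = P_cr / P = 76.690 / 56.1 = 1.37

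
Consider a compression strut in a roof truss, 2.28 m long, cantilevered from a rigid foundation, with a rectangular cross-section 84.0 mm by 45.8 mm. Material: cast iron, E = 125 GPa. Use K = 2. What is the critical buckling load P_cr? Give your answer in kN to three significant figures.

P_cr ≈ 39.9 kN

Buckling occurs about the weak axis: I_min = h·b³/12 with b = 45.8 mm (the shorter side).
I_min = 84.0×45.8³/12 = 6.725×10^5 mm⁴
I = 6.725×10^5 mm⁴ = 6.725×10^-7 m⁴
Effective length L_e = K·L = 2 × 2.28 = 4.560 m
P_cr = π²EI / L_e² = π² × 125×10⁹ × 6.725×10^-7 / 4.560² = 3.990×10^4 N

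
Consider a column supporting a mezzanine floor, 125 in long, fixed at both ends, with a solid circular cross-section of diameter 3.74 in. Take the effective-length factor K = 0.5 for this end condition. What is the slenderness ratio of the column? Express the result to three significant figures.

λ ≈ 66.8

I = πd⁴/64 = π×3.74⁴/64 = 9.604 in⁴
A = 10.99 in²;  r_min = √(I/A) = √(9.604/10.99) = 0.9350 in
L_e = K·L = 0.5 × 125 = 62.50 in
λ = L_e / r_min = 62.500 / 0.9350 = 66.8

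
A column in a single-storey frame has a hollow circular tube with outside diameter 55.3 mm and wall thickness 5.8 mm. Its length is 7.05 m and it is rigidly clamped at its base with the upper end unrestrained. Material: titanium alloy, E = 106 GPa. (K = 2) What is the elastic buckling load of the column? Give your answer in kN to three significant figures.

Inner diameter d_i = 55.3 − 2×5.8 = 43.70 mm
I = π(d_o⁴ − d_i⁴)/64 = π(55.3⁴ − 43.70⁴)/64 = 2.800×10^5 mm⁴
I = 2.800×10^5 mm⁴ = 2.800×10^-7 m⁴
Effective length L_e = K·L = 2 × 7.05 = 14.10 m
P_cr = π²EI / L_e² = π² × 106×10⁹ × 2.800×10^-7 / 14.10² = 1.474×10^3 N

P_cr ≈ 1.47 kN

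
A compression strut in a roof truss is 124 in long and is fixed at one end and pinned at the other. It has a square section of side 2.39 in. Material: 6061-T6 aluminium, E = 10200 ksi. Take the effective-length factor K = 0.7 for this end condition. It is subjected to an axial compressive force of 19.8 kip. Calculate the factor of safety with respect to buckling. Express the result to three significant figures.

n ≈ 1.83

I = a⁴/12 = 2.39⁴/12 = 2.719 in⁴
Effective length L_e = K·L = 0.7 × 124 = 86.80 in
P_cr = π²EI / L_e² = π² × 10200×10³ × 2.719 / 86.80² = 3.633×10^4 lb
Factor of safety n = P_cr / P = 36.330 / 19.8 = 1.83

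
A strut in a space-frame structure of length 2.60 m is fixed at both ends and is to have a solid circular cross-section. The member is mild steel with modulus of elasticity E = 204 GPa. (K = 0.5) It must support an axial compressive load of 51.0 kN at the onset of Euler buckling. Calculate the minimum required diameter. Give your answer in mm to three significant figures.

L_e = K·L = 0.5 × 2.60 = 1.300 m
Required I = P_cr·L_e²/(π²E) = 5.100×10^4 × 1.300² / (π² × 2.04×10^11) = 4.281×10^-8 m⁴
I_req = 4.281×10^4 mm⁴
Solid circle: I = πd⁴/64  ⇒  d = (64I/π)^(1/4) = (64×4.281×10^4/π)^(1/4) = 30.6 mm

d ≈ 30.6 mm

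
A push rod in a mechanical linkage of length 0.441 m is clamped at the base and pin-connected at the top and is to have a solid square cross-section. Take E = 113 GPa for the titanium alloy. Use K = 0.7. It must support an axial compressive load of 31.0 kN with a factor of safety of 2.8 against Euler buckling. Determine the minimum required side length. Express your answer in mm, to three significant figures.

Required P_cr = n·P = 2.8 × 31.0 = 86.80 kN
L_e = K·L = 0.7 × 0.441 = 0.3087 m
Required I = P_cr·L_e²/(π²E) = 8.680×10^4 × 0.3087² / (π² × 1.13×10^11) = 7.417×10^-9 m⁴
I_req = 7.417×10^3 mm⁴
Solid square: I = a⁴/12  ⇒  a = (12I)^(1/4) = (12×7.417×10^3)^(1/4) = 17.3 mm

a ≈ 17.3 mm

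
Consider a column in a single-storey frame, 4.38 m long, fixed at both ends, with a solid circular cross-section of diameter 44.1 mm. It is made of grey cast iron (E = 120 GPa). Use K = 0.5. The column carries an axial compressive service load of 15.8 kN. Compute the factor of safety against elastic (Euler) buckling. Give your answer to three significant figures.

n ≈ 2.90

I = πd⁴/64 = π×44.1⁴/64 = 1.857×10^5 mm⁴
I = 1.857×10^5 mm⁴ = 1.857×10^-7 m⁴
Effective length L_e = K·L = 0.5 × 4.38 = 2.190 m
P_cr = π²EI / L_e² = π² × 120×10⁹ × 1.857×10^-7 / 2.190² = 4.585×10^4 N
Factor of safety n = P_cr / P = 45.848 / 15.8 = 2.90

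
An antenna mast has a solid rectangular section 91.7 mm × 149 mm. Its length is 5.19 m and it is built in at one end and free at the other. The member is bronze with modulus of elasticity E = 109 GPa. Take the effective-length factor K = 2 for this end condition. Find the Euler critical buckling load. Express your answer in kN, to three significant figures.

Buckling occurs about the weak axis: I_min = h·b³/12 with b = 91.7 mm (the shorter side).
I_min = 149×91.7³/12 = 9.574×10^6 mm⁴
I = 9.574×10^6 mm⁴ = 9.574×10^-6 m⁴
Effective length L_e = K·L = 2 × 5.19 = 10.38 m
P_cr = π²EI / L_e² = π² × 109×10⁹ × 9.574×10^-6 / 10.38² = 9.560×10^4 N

P_cr ≈ 95.6 kN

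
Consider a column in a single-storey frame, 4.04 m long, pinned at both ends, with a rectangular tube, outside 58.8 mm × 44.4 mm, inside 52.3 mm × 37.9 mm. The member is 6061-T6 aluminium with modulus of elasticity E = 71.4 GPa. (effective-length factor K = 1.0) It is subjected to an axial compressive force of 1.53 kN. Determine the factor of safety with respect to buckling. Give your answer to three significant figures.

n ≈ 5.41

Weak-axis I_min = (h_o·b_o³ − h_i·b_i³)/12 with b_o = 44.4, b_i = 37.90 mm (shorter outer/inner sides).
I_min = (58.8×44.4³ − 52.30×37.90³)/12 = 1.916×10^5 mm⁴
I = 1.916×10^5 mm⁴ = 1.916×10^-7 m⁴
Effective length L_e = K·L = 1 × 4.04 = 4.040 m
P_cr = π²EI / L_e² = π² × 71.4×10⁹ × 1.916×10^-7 / 4.040² = 8.273×10^3 N
Factor of safety n = P_cr / P = 8.2733 / 1.53 = 5.41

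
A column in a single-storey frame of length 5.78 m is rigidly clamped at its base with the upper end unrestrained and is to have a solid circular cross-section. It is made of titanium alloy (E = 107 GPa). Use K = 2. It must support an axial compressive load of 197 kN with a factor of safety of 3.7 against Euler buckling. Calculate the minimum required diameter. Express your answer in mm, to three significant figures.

d ≈ 208 mm

Required P_cr = n·P = 3.7 × 197 = 728.9 kN
L_e = K·L = 2 × 5.78 = 11.56 m
Required I = P_cr·L_e²/(π²E) = 7.289×10^5 × 11.56² / (π² × 1.07×10^11) = 9.224×10^-5 m⁴
I_req = 9.224×10^7 mm⁴
Solid circle: I = πd⁴/64  ⇒  d = (64I/π)^(1/4) = (64×9.224×10^7/π)^(1/4) = 208 mm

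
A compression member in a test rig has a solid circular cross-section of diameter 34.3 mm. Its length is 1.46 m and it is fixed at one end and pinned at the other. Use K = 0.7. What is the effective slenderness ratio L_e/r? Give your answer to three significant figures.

λ ≈ 119

I = πd⁴/64 = π×34.3⁴/64 = 6.794×10^4 mm⁴
A = 924.0 mm²;  r_min = √(I/A) = √(6.794×10^4/924.0) = 8.575 mm
L_e = K·L = 0.7 × 1.46 m = 1.022 m = 1022.0 mm
λ = L_e / r_min = 1022.0 / 8.575 = 119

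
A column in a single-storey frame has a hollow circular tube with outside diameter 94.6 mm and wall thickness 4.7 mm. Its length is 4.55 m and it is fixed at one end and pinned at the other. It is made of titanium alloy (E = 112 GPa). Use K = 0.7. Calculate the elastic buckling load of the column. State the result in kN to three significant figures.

Inner diameter d_i = 94.6 − 2×4.7 = 85.20 mm
I = π(d_o⁴ − d_i⁴)/64 = π(94.6⁴ − 85.20⁴)/64 = 1.345×10^6 mm⁴
I = 1.345×10^6 mm⁴ = 1.345×10^-6 m⁴
Effective length L_e = K·L = 0.7 × 4.55 = 3.185 m
P_cr = π²EI / L_e² = π² × 112×10⁹ × 1.345×10^-6 / 3.185² = 1.465×10^5 N

P_cr ≈ 147 kN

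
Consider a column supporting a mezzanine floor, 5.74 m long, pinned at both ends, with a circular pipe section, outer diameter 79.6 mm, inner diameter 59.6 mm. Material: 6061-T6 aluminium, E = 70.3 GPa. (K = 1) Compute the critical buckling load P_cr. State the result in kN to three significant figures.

d_o = 79.6 mm, d_i = 59.6 mm
I = π(d_o⁴ − d_i⁴)/64 = π(79.6⁴ − 59.60⁴)/64 = 1.351×10^6 mm⁴
I = 1.351×10^6 mm⁴ = 1.351×10^-6 m⁴
Effective length L_e = K·L = 1 × 5.74 = 5.740 m
P_cr = π²EI / L_e² = π² × 70.3×10⁹ × 1.351×10^-6 / 5.740² = 2.846×10^4 N

P_cr ≈ 28.5 kN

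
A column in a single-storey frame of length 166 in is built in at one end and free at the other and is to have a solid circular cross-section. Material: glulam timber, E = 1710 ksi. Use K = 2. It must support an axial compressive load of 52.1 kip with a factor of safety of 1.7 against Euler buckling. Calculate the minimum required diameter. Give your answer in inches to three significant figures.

d ≈ 10.4 in

Required P_cr = n·P = 1.7 × 52.1 = 88.57 kip
L_e = K·L = 2 × 166 = 332.0 in
Required I = P_cr·L_e²/(π²E) = 8.857×10^4 × 332.0² / (π² × 1.71×10^6) = 578.5 in⁴
Solid circle: I = πd⁴/64  ⇒  d = (64I/π)^(1/4) = (64×578.5/π)^(1/4) = 10.4 in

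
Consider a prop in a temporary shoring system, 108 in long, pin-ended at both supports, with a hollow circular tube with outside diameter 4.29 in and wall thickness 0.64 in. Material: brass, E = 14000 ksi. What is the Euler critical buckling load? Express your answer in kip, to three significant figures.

P_cr ≈ 149 kip

Inner diameter d_i = 4.29 − 2×0.64 = 3.010 in
I = π(d_o⁴ − d_i⁴)/64 = π(4.29⁴ − 3.010⁴)/64 = 12.60 in⁴
Effective length L_e = K·L = 1 × 108 = 108.0 in
P_cr = π²EI / L_e² = π² × 14000×10³ × 12.60 / 108.0² = 1.492×10^5 lb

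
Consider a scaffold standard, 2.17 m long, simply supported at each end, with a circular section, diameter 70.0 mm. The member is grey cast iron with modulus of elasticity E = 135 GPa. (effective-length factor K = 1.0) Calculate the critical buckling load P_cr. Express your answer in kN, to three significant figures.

I = πd⁴/64 = π×70.0⁴/64 = 1.179×10^6 mm⁴
I = 1.179×10^6 mm⁴ = 1.179×10^-6 m⁴
Effective length L_e = K·L = 1 × 2.17 = 2.170 m
P_cr = π²EI / L_e² = π² × 135×10⁹ × 1.179×10^-6 / 2.170² = 3.335×10^5 N

P_cr ≈ 333 kN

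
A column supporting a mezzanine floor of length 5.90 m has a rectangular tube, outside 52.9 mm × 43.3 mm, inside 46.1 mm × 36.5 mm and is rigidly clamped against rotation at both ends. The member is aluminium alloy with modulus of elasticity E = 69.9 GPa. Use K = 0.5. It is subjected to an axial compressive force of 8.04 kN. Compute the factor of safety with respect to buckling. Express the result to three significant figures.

Weak-axis I_min = (h_o·b_o³ − h_i·b_i³)/12 with b_o = 43.3, b_i = 36.50 mm (shorter outer/inner sides).
I_min = (52.9×43.3³ − 46.10×36.50³)/12 = 1.711×10^5 mm⁴
I = 1.711×10^5 mm⁴ = 1.711×10^-7 m⁴
Effective length L_e = K·L = 0.5 × 5.90 = 2.950 m
P_cr = π²EI / L_e² = π² × 69.9×10⁹ × 1.711×10^-7 / 2.950² = 1.356×10^4 N
Factor of safety n = P_cr / P = 13.562 / 8.04 = 1.69

n ≈ 1.69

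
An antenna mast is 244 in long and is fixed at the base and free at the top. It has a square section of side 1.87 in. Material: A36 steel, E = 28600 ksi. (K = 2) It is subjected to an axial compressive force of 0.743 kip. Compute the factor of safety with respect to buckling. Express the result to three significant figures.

n ≈ 1.63

I = a⁴/12 = 1.87⁴/12 = 1.019 in⁴
Effective length L_e = K·L = 2 × 244 = 488.0 in
P_cr = π²EI / L_e² = π² × 28600×10³ × 1.019 / 488.0² = 1.208×10^3 lb
Factor of safety n = P_cr / P = 1.2078 / 0.743 = 1.63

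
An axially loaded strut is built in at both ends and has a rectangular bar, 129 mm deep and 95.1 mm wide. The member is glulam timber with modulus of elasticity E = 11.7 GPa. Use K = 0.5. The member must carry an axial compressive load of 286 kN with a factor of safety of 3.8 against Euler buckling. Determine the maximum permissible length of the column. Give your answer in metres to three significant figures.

Buckling occurs about the weak axis: I_min = h·b³/12 with b = 95.1 mm (the shorter side).
I_min = 129×95.1³/12 = 9.246×10^6 mm⁴
I = 9.246×10^-6 m⁴
Required critical load P_cr = n·P = 3.8 × 286 = 1087 kN = 1.087×10^6 N
From P_cr = π²EI/(K·L)²:  L = (1/K)·√(π²EI/P_cr) = (1/0.5)·√(π²×1.17×10^10×9.246×10^-6/1.087×10^6)
L = 1.98 m

L_max ≈ 1.98 m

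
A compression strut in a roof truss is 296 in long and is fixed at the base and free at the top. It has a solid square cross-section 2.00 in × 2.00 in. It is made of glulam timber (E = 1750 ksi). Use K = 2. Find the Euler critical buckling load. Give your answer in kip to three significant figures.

I = a⁴/12 = 2.00⁴/12 = 1.333 in⁴
Effective length L_e = K·L = 2 × 296 = 592.0 in
P_cr = π²EI / L_e² = π² × 1750×10³ × 1.333 / 592.0² = 65.71 lb

P_cr ≈ 0.0657 kip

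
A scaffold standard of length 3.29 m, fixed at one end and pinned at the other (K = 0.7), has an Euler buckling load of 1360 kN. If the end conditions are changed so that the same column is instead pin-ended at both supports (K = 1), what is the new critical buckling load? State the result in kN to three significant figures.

P_cr ≈ 666 kN

P_cr ∝ 1/K², so P_cr,new = P_cr,old × (K_old/K_new)² = 1360 × (0.7/1)²
= 1360 × 0.4900 = 666 kN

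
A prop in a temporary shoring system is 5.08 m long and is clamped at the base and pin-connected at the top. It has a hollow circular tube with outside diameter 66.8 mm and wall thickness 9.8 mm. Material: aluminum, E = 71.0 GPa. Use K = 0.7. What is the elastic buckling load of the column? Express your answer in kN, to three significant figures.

P_cr ≈ 40.7 kN

Inner diameter d_i = 66.8 − 2×9.8 = 47.20 mm
I = π(d_o⁴ − d_i⁴)/64 = π(66.8⁴ − 47.20⁴)/64 = 7.338×10^5 mm⁴
I = 7.338×10^5 mm⁴ = 7.338×10^-7 m⁴
Effective length L_e = K·L = 0.7 × 5.08 = 3.556 m
P_cr = π²EI / L_e² = π² × 71.0×10⁹ × 7.338×10^-7 / 3.556² = 4.066×10^4 N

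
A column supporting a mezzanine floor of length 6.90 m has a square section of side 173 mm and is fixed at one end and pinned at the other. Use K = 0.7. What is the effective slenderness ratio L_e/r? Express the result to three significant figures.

For a square r = a/√12 = 173/√12 = 49.94 mm
L_e = K·L = 0.7 × 6.90 m = 4.830 m = 4830.0 mm
λ = L_e / r_min = 4830.0 / 49.94 = 96.7

λ ≈ 96.7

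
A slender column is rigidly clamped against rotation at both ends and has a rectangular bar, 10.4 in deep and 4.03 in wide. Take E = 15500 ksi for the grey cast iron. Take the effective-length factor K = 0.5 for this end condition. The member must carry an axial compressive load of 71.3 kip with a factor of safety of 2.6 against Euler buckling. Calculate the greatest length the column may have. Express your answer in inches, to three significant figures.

Buckling occurs about the weak axis: I_min = h·b³/12 with b = 4.03 in (the shorter side).
I_min = 10.4×4.03³/12 = 56.72 in⁴
Required critical load P_cr = n·P = 2.6 × 71.3 = 185.4 kip = 1.854×10^5 lb
From P_cr = π²EI/(K·L)²:  L = (1/K)·√(π²EI/P_cr) = (1/0.5)·√(π²×1.55×10^7×56.72/1.854×10^5)
L = 433 in

L_max ≈ 433 in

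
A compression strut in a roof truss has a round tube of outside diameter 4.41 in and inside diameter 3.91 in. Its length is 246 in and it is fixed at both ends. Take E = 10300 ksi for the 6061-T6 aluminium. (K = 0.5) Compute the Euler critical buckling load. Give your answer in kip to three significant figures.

d_o = 4.41 in, d_i = 3.91 in
I = π(d_o⁴ − d_i⁴)/64 = π(4.41⁴ − 3.910⁴)/64 = 7.093 in⁴
Effective length L_e = K·L = 0.5 × 246 = 123.0 in
P_cr = π²EI / L_e² = π² × 10300×10³ × 7.093 / 123.0² = 4.766×10^4 lb

P_cr ≈ 47.7 kip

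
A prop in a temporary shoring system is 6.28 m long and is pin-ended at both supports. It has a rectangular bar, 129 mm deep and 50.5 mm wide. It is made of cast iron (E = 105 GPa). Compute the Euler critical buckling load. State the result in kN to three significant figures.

Buckling occurs about the weak axis: I_min = h·b³/12 with b = 50.5 mm (the shorter side).
I_min = 129×50.5³/12 = 1.384×10^6 mm⁴
I = 1.384×10^6 mm⁴ = 1.384×10^-6 m⁴
Effective length L_e = K·L = 1 × 6.28 = 6.280 m
P_cr = π²EI / L_e² = π² × 105×10⁹ × 1.384×10^-6 / 6.280² = 3.638×10^4 N

P_cr ≈ 36.4 kN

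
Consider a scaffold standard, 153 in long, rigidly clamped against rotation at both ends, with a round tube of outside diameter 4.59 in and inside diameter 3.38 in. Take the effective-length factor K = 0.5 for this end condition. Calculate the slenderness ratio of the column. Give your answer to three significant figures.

λ ≈ 53.7

d_o = 4.59 in, d_i = 3.38 in
I = π(d_o⁴ − d_i⁴)/64 = π(4.59⁴ − 3.380⁴)/64 = 15.38 in⁴
A = 7.574 in²;  r_min = √(I/A) = √(15.38/7.574) = 1.425 in
L_e = K·L = 0.5 × 153 = 76.50 in
λ = L_e / r_min = 76.500 / 1.425 = 53.7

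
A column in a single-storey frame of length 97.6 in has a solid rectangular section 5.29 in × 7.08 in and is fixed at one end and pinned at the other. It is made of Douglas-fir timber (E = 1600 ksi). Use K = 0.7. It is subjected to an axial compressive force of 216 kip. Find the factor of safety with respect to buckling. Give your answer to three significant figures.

Buckling occurs about the weak axis: I_min = h·b³/12 with b = 5.29 in (the shorter side).
I_min = 7.08×5.29³/12 = 87.34 in⁴
Effective length L_e = K·L = 0.7 × 97.6 = 68.32 in
P_cr = π²EI / L_e² = π² × 1600×10³ × 87.34 / 68.32² = 2.955×10^5 lb
Factor of safety n = P_cr / P = 295.49 / 216 = 1.37

n ≈ 1.37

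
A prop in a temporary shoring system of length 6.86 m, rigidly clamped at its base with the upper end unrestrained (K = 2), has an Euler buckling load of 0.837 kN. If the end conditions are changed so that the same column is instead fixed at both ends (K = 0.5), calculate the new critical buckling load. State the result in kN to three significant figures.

P_cr ∝ 1/K², so P_cr,new = P_cr,old × (K_old/K_new)² = 0.837 × (2/0.5)²
= 0.837 × 16.00 = 13.4 kN

P_cr ≈ 13.4 kN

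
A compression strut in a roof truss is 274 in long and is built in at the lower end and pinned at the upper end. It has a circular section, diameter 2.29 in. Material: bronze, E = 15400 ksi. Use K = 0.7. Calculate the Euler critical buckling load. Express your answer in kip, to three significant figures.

I = πd⁴/64 = π×2.29⁴/64 = 1.350 in⁴
Effective length L_e = K·L = 0.7 × 274 = 191.8 in
P_cr = π²EI / L_e² = π² × 15400×10³ × 1.350 / 191.8² = 5.577×10^3 lb

P_cr ≈ 5.58 kip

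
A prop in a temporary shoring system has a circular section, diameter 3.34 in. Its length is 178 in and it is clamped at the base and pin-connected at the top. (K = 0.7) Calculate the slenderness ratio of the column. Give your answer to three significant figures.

I = πd⁴/64 = π×3.34⁴/64 = 6.109 in⁴
A = 8.762 in²;  r_min = √(I/A) = √(6.109/8.762) = 0.8350 in
L_e = K·L = 0.7 × 178 = 124.6 in
λ = L_e / r_min = 124.60 / 0.8350 = 149

λ ≈ 149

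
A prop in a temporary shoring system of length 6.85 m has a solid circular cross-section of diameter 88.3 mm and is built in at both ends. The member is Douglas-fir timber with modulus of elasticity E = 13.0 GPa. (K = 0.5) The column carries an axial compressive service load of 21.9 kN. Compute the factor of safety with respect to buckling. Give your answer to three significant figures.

n ≈ 1.49

I = πd⁴/64 = π×88.3⁴/64 = 2.984×10^6 mm⁴
I = 2.984×10^6 mm⁴ = 2.984×10^-6 m⁴
Effective length L_e = K·L = 0.5 × 6.85 = 3.425 m
P_cr = π²EI / L_e² = π² × 13.0×10⁹ × 2.984×10^-6 / 3.425² = 3.264×10^4 N
Factor of safety n = P_cr / P = 32.639 / 21.9 = 1.49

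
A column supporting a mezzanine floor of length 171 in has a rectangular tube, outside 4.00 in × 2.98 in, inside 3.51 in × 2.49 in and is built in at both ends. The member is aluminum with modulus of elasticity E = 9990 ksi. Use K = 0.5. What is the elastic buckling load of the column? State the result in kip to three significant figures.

Weak-axis I_min = (h_o·b_o³ − h_i·b_i³)/12 with b_o = 2.98, b_i = 2.490 in (shorter outer/inner sides).
I_min = (4.00×2.98³ − 3.510×2.490³)/12 = 4.306 in⁴
Effective length L_e = K·L = 0.5 × 171 = 85.50 in
P_cr = π²EI / L_e² = π² × 9990×10³ × 4.306 / 85.50² = 5.807×10^4 lb

P_cr ≈ 58.1 kip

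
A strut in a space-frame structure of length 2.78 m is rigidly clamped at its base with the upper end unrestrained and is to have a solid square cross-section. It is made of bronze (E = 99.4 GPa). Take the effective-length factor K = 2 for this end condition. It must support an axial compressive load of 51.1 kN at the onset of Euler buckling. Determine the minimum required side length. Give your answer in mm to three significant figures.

L_e = K·L = 2 × 2.78 = 5.560 m
Required I = P_cr·L_e²/(π²E) = 5.110×10^4 × 5.560² / (π² × 9.94×10^10) = 1.610×10^-6 m⁴
I_req = 1.610×10^6 mm⁴
Solid square: I = a⁴/12  ⇒  a = (12I)^(1/4) = (12×1.610×10^6)^(1/4) = 66.3 mm

a ≈ 66.3 mm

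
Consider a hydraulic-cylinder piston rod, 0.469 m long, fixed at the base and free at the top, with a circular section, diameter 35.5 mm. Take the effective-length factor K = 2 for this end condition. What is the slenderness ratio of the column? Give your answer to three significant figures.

λ ≈ 106

I = πd⁴/64 = π×35.5⁴/64 = 7.796×10^4 mm⁴
A = 989.8 mm²;  r_min = √(I/A) = √(7.796×10^4/989.8) = 8.875 mm
L_e = K·L = 2 × 0.469 m = 0.9380 m = 938.00 mm
λ = L_e / r_min = 938.00 / 8.875 = 106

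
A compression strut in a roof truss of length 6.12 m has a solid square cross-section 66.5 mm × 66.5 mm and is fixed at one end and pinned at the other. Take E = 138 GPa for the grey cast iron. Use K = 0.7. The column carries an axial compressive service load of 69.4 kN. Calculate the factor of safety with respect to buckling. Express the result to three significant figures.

n ≈ 1.74

I = a⁴/12 = 66.5⁴/12 = 1.630×10^6 mm⁴
I = 1.630×10^6 mm⁴ = 1.630×10^-6 m⁴
Effective length L_e = K·L = 0.7 × 6.12 = 4.284 m
P_cr = π²EI / L_e² = π² × 138×10⁹ × 1.630×10^-6 / 4.284² = 1.209×10^5 N
Factor of safety n = P_cr / P = 120.94 / 69.4 = 1.74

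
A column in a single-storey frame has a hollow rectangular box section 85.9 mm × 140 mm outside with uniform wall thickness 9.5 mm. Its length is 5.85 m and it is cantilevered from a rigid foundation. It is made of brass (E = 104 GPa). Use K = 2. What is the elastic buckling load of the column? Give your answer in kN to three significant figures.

Inner dimensions: h_i = 140 − 2×9.5 = 121.0 mm, b_i = 85.9 − 2×9.5 = 66.90 mm
Weak-axis I_min = (h_o·b_o³ − h_i·b_i³)/12 with b_o = 85.9, b_i = 66.90 mm (shorter outer/inner sides).
I_min = (140×85.9³ − 121.0×66.90³)/12 = 4.376×10^6 mm⁴
I = 4.376×10^6 mm⁴ = 4.376×10^-6 m⁴
Effective length L_e = K·L = 2 × 5.85 = 11.70 m
P_cr = π²EI / L_e² = π² × 104×10⁹ × 4.376×10^-6 / 11.70² = 3.281×10^4 N

P_cr ≈ 32.8 kN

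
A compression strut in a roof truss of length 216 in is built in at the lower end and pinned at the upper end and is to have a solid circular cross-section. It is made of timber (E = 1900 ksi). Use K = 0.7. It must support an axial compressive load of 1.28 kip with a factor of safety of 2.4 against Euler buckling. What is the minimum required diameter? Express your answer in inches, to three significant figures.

d ≈ 2.96 in

Required P_cr = n·P = 2.4 × 1.28 = 3.072 kip
L_e = K·L = 0.7 × 216 = 151.2 in
Required I = P_cr·L_e²/(π²E) = 3.072×10^3 × 151.2² / (π² × 1.90×10^6) = 3.745 in⁴
Solid circle: I = πd⁴/64  ⇒  d = (64I/π)^(1/4) = (64×3.745/π)^(1/4) = 2.96 in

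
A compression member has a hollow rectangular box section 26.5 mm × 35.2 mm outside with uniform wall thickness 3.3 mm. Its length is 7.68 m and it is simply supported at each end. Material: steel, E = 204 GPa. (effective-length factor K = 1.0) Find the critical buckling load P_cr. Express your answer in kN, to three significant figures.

Inner dimensions: h_i = 35.2 − 2×3.3 = 28.60 mm, b_i = 26.5 − 2×3.3 = 19.90 mm
Weak-axis I_min = (h_o·b_o³ − h_i·b_i³)/12 with b_o = 26.5, b_i = 19.90 mm (shorter outer/inner sides).
I_min = (35.2×26.5³ − 28.60×19.90³)/12 = 3.581×10^4 mm⁴
I = 3.581×10^4 mm⁴ = 3.581×10^-8 m⁴
Effective length L_e = K·L = 1 × 7.68 = 7.680 m
P_cr = π²EI / L_e² = π² × 204×10⁹ × 3.581×10^-8 / 7.680² = 1.222×10^3 N

P_cr ≈ 1.22 kN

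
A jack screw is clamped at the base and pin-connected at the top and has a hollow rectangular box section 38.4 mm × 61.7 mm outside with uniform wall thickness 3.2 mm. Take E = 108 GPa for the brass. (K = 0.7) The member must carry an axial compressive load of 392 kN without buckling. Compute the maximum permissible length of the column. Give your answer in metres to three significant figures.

L_max ≈ 0.882 m

Inner dimensions: h_i = 61.7 − 2×3.2 = 55.30 mm, b_i = 38.4 − 2×3.2 = 32.00 mm
Weak-axis I_min = (h_o·b_o³ − h_i·b_i³)/12 with b_o = 38.4, b_i = 32.00 mm (shorter outer/inner sides).
I_min = (61.7×38.4³ − 55.30×32.00³)/12 = 1.401×10^5 mm⁴
I = 1.401×10^-7 m⁴
At the buckling limit P_cr = P = 3.920×10^5 N
From P_cr = π²EI/(K·L)²:  L = (1/K)·√(π²EI/P_cr) = (1/0.7)·√(π²×1.08×10^11×1.401×10^-7/3.920×10^5)
L = 0.882 m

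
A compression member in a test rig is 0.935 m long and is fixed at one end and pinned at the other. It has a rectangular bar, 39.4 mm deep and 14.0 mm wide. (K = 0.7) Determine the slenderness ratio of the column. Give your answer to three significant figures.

Buckling occurs about the weak axis: I_min = h·b³/12 with b = 14.0 mm (the shorter side).
I_min = 39.4×14.0³/12 = 9.009×10^3 mm⁴
A = 551.6 mm²;  r_min = √(I/A) = √(9.009×10^3/551.6) = 4.041 mm
L_e = K·L = 0.7 × 0.935 m = 0.6545 m = 654.50 mm
λ = L_e / r_min = 654.50 / 4.041 = 162

λ ≈ 162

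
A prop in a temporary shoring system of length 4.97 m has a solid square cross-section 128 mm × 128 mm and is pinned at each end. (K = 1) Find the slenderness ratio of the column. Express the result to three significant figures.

For a square r = a/√12 = 128/√12 = 36.95 mm
L_e = K·L = 1 × 4.97 m = 4.970 m = 4970.0 mm
λ = L_e / r_min = 4970.0 / 36.95 = 135

λ ≈ 135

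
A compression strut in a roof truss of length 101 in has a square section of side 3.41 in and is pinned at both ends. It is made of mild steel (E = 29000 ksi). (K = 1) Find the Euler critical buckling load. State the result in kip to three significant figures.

P_cr ≈ 316 kip

I = a⁴/12 = 3.41⁴/12 = 11.27 in⁴
Effective length L_e = K·L = 1 × 101 = 101.0 in
P_cr = π²EI / L_e² = π² × 29000×10³ × 11.27 / 101.0² = 3.161×10^5 lb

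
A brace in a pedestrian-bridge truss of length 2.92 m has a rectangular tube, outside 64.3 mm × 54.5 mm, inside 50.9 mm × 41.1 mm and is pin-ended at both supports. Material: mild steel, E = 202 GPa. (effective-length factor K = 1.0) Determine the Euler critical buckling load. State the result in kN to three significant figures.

P_cr ≈ 134 kN

Weak-axis I_min = (h_o·b_o³ − h_i·b_i³)/12 with b_o = 54.5, b_i = 41.10 mm (shorter outer/inner sides).
I_min = (64.3×54.5³ − 50.90×41.10³)/12 = 5.729×10^5 mm⁴
I = 5.729×10^5 mm⁴ = 5.729×10^-7 m⁴
Effective length L_e = K·L = 1 × 2.92 = 2.920 m
P_cr = π²EI / L_e² = π² × 202×10⁹ × 5.729×10^-7 / 2.920² = 1.340×10^5 N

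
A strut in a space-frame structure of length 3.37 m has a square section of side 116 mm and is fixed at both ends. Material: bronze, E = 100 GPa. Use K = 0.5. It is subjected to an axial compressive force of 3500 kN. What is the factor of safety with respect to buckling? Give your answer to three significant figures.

n ≈ 1.50

I = a⁴/12 = 116⁴/12 = 1.509×10^7 mm⁴
I = 1.509×10^7 mm⁴ = 1.509×10^-5 m⁴
Effective length L_e = K·L = 0.5 × 3.37 = 1.685 m
P_cr = π²EI / L_e² = π² × 100×10⁹ × 1.509×10^-5 / 1.685² = 5.245×10^6 N
Factor of safety n = P_cr / P = 5245.1 / 3500 = 1.50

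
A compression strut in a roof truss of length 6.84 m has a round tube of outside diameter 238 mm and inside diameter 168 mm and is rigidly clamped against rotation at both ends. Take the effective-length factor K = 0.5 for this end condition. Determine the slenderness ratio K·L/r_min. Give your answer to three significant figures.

λ ≈ 47.0

d_o = 238 mm, d_i = 168 mm
I = π(d_o⁴ − d_i⁴)/64 = π(238⁴ − 168.0⁴)/64 = 1.184×10^8 mm⁴
A = 2.232×10^4 mm²;  r_min = √(I/A) = √(1.184×10^8/2.232×10^4) = 72.83 mm
L_e = K·L = 0.5 × 6.84 m = 3.420 m = 3420.0 mm
λ = L_e / r_min = 3420.0 / 72.83 = 47.0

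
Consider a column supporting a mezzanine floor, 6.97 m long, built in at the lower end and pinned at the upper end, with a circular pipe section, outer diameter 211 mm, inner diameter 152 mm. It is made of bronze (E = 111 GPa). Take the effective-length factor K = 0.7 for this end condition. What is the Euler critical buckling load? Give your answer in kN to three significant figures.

d_o = 211 mm, d_i = 152 mm
I = π(d_o⁴ − d_i⁴)/64 = π(211⁴ − 152.0⁴)/64 = 7.109×10^7 mm⁴
I = 7.109×10^7 mm⁴ = 7.109×10^-5 m⁴
Effective length L_e = K·L = 0.7 × 6.97 = 4.879 m
P_cr = π²EI / L_e² = π² × 111×10⁹ × 7.109×10^-5 / 4.879² = 3.272×10^6 N

P_cr ≈ 3270 kN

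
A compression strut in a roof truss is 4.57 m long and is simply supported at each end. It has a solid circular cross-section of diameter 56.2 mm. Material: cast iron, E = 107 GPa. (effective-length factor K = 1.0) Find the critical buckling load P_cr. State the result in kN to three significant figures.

I = πd⁴/64 = π×56.2⁴/64 = 4.897×10^5 mm⁴
I = 4.897×10^5 mm⁴ = 4.897×10^-7 m⁴
Effective length L_e = K·L = 1 × 4.57 = 4.570 m
P_cr = π²EI / L_e² = π² × 107×10⁹ × 4.897×10^-7 / 4.570² = 2.476×10^4 N

P_cr ≈ 24.8 kN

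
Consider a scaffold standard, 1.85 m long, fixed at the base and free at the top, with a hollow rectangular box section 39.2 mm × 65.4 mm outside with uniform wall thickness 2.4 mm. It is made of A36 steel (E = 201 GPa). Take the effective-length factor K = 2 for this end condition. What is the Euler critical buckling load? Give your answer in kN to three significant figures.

P_cr ≈ 17.8 kN

Inner dimensions: h_i = 65.4 − 2×2.4 = 60.60 mm, b_i = 39.2 − 2×2.4 = 34.40 mm
Weak-axis I_min = (h_o·b_o³ − h_i·b_i³)/12 with b_o = 39.2, b_i = 34.40 mm (shorter outer/inner sides).
I_min = (65.4×39.2³ − 60.60×34.40³)/12 = 1.227×10^5 mm⁴
I = 1.227×10^5 mm⁴ = 1.227×10^-7 m⁴
Effective length L_e = K·L = 2 × 1.85 = 3.700 m
P_cr = π²EI / L_e² = π² × 201×10⁹ × 1.227×10^-7 / 3.700² = 1.778×10^4 N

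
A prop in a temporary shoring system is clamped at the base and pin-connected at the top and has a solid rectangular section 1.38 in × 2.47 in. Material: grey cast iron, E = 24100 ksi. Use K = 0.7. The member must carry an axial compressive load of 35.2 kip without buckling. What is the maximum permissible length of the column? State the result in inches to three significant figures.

L_max ≈ 86.4 in

Buckling occurs about the weak axis: I_min = h·b³/12 with b = 1.38 in (the shorter side).
I_min = 2.47×1.38³/12 = 0.5409 in⁴
At the buckling limit P_cr = P = 3.520×10^4 lb
From P_cr = π²EI/(K·L)²:  L = (1/K)·√(π²EI/P_cr) = (1/0.7)·√(π²×2.41×10^7×0.5409/3.520×10^4)
L = 86.4 in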